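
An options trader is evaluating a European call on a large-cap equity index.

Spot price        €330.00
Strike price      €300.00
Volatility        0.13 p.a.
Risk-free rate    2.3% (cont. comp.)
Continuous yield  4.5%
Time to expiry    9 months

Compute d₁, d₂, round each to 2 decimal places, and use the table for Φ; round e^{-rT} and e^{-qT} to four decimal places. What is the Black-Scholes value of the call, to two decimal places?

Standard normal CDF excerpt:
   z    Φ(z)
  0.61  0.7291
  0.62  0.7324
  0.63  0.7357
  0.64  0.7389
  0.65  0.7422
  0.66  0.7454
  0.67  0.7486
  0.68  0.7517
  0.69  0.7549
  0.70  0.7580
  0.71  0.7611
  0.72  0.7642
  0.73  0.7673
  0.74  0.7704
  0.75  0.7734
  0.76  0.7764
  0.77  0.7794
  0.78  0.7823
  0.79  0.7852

€29.83

σ√T = 0.13 × 0.8660 = 0.1126
ln(S/K) + (r − q + σ²/2)T = ln(330/300) + (0.023 − 0.045 + 0.13²/2)·0.75 = 0.0953 − 0.0102 = 0.0851
d₁ = 0.0851 / 0.1126 = 0.7563 ⇒ 0.76
d₂ = d₁ − σ√T = 0.7563 − 0.1126 = 0.6437 ⇒ 0.64
e^(−qT) = e^(−0.045·0.75) = 0.9668;  e^(−rT) = e^(−0.023·0.75) = 0.9829
N(d₁) = N(0.76) = 0.7764;  N(d₂) = N(0.64) = 0.7389
C = 330·0.9668·0.7764 − 300·0.9829·0.7389 = 247.7058 − 217.8794 = 29.8263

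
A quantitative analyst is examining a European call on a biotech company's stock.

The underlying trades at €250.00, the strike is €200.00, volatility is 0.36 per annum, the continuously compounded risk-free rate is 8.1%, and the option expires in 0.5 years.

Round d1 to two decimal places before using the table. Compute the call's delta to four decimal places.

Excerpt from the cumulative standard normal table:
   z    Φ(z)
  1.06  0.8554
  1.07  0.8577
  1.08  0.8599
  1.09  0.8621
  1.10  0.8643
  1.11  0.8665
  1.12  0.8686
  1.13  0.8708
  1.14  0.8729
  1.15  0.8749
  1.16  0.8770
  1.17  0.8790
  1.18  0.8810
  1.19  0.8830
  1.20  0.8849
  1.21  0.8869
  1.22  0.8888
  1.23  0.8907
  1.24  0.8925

0.8770

σ√T = 0.36 × 0.7071 = 0.2546
d₁ = [ln(250/200) + (0.081 + ½·0.36²)·0.5] / (σ√T) = (0.2231 + 0.0729) / 0.2546 = 1.1630 ≈ 1.16
N(d₁) = N(1.16) = 0.8770
Δ_call = N(d₁) = 0.8770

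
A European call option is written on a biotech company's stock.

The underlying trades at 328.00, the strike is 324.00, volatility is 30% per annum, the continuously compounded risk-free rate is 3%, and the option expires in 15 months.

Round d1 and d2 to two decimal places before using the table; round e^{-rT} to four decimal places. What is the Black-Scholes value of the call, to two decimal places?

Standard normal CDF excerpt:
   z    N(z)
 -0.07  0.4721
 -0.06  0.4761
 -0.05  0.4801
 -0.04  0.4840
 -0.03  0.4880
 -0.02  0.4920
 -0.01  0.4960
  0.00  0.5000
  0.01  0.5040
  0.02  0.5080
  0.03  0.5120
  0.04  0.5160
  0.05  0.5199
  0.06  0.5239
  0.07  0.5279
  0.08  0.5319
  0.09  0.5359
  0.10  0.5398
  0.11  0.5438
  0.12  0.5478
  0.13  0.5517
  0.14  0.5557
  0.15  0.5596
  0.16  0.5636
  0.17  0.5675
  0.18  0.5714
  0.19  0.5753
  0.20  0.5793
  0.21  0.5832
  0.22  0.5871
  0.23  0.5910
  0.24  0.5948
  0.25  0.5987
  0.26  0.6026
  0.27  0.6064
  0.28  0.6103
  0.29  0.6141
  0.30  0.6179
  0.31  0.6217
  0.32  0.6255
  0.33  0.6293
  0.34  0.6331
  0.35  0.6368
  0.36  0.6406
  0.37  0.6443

σ√T = 0.3 × 1.1180 = 0.3354
ln(S/K) + (r + σ²/2)T = ln(328/324) + (0.03 + 0.3²/2)·1.25 = 0.0123 + 0.0938 = 0.1060
d₁ = 0.1060 / 0.3354 = 0.3161 ⇒ 0.32
d₂ = d₁ − σ√T = 0.3161 − 0.3354 = -0.0193 ⇒ -0.02
e^(−rT) = e^(−0.03·1.25) = 0.9632
N(d₁) = N(0.32) = 0.6255;  N(d₂) = N(-0.02) = 0.4920
C = 328·0.6255 − 324·0.9632·0.4920 = 205.1640 − 153.5418 = 51.6222

51.62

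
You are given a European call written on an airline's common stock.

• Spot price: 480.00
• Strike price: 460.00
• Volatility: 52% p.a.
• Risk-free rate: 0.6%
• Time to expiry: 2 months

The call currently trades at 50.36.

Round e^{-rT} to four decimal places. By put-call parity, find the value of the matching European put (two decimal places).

e^(−rT) = e^(−0.006·0.1667) = 0.9990
Put-call parity: C − P = S − K·e^(−rT) = 480 − 460·0.9990 = 480 − 459.5400 = 20.4600
P = C − (C − P) = 50.36 − (20.4600) = 29.9000

29.90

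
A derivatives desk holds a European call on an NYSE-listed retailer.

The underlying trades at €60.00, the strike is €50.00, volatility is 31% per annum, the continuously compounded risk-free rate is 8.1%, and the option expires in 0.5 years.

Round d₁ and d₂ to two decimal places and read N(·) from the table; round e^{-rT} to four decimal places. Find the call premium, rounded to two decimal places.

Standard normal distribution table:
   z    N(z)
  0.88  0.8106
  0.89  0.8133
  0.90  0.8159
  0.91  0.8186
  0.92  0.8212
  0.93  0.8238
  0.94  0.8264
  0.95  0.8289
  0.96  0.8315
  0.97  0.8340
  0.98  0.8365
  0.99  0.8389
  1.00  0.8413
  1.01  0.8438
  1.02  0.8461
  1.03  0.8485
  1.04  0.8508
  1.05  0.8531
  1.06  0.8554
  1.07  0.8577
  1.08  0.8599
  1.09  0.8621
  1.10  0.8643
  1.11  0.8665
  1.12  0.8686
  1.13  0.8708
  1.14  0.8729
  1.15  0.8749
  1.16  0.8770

€12.94

T = 0.5;  σ√T = 0.2192
d₁ = [ln(60/50) + (0.081 + ½·0.31²)·0.5] / (σ√T) = (0.1823 + 0.0645) / 0.2192 = 1.1261 which rounds to 1.13
d₂ = 1.1261 − 0.2192 = 0.9069 which rounds to 0.91
exp(−rT) = exp(−0.081·0.5) = 0.9603
N(d₁) = N(1.13) = 0.8708;  N(d₂) = N(0.91) = 0.8186
C = 60·0.8708 − 50·0.9603·0.8186 = 52.2480 − 39.3051 = 12.9429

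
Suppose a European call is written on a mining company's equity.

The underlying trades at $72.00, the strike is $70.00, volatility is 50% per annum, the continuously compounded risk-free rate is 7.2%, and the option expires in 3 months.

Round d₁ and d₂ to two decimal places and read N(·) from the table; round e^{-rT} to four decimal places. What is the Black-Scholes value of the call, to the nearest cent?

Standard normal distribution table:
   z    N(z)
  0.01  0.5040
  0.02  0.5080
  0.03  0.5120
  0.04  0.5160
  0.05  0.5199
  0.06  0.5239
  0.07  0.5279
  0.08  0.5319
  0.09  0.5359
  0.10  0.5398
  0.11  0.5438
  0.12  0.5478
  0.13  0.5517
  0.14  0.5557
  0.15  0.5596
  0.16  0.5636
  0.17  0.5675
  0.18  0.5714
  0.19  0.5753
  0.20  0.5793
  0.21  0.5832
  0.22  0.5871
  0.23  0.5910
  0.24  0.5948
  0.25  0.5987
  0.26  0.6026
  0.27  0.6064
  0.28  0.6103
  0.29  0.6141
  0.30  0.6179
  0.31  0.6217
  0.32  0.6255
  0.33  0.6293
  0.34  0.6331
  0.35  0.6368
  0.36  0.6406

$8.74

σ√T = 0.5·√0.25 = 0.2500
ln(S/K) + (r + σ²/2)T = ln(72/70) + (0.072 + 0.5²/2)·0.25 = 0.0282 + 0.0493 = 0.0774
d₁ = 0.0774 / 0.2500 = 0.3097 ⇒ 0.31
d₂ = d₁ − σ√T = 0.3097 − 0.2500 = 0.0597 ⇒ 0.06
e^(−rT) = e^(−0.072·0.25) = 0.9822
C = 72·N(0.31) − 70·0.9822·N(0.06) = 72·0.6217 − 70·0.9822·0.5239 = 44.7624 − 36.0202 = 8.7422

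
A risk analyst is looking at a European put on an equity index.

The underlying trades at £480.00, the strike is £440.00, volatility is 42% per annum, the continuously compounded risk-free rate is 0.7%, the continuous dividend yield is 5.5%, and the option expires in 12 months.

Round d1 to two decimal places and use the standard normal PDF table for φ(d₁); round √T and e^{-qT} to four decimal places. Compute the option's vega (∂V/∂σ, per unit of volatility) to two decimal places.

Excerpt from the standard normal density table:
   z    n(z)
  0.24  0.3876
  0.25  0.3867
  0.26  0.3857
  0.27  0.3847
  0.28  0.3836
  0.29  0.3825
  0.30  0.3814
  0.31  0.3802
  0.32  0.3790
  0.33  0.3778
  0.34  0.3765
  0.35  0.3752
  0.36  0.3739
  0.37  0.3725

T = 1;  σ√T = 0.4200
ln(S/K) + (r − q + σ²/2)T = ln(480/440) + (0.007 − 0.055 + 0.42²/2)·1 = 0.0870 + 0.0402 = 0.1272
d₁ = 0.1272 / 0.4200 = 0.3029 ≈ 0.30
√T = √1 = 1.0000
φ(d₁) = φ(0.30) = 0.3814
e^(−qT) = e^(−0.055·1) = 0.9465
vega = S·e^(−qT)·φ(d₁)·√T = 480·0.9465·0.3814·1.0000 = 173.2776
(The call has the same vega.)

173.28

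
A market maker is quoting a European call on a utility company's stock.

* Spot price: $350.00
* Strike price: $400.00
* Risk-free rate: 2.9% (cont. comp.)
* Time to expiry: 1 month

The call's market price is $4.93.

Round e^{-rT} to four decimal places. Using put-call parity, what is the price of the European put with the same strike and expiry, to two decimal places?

exp(−rT) = exp(−0.029·0.08333) = 0.9976
Put-call parity: C − P = S − K·e^(−rT) = 350 − 400·0.9976 = 350 − 399.0400 = -49.0400
P = C − (C − P) = 4.93 − (-49.0400) = 53.9700

$53.97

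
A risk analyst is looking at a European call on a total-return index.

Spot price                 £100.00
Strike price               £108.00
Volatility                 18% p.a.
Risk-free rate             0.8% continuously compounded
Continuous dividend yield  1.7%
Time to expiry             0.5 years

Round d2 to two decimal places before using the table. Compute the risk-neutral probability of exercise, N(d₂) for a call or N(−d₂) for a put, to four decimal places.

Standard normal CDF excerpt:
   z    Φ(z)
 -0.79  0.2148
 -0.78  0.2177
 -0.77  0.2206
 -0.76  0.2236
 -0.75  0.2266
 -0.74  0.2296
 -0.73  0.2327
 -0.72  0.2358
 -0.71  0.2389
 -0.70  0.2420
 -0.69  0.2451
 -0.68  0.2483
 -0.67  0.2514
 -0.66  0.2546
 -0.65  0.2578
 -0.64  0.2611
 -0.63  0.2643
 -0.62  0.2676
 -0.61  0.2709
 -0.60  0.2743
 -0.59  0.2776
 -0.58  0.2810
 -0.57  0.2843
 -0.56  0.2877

0.2420

σ√T = 0.18 × 0.7071 = 0.1273
ln(S/K) + (r − q + σ²/2)T = ln(100/108) + (0.008 − 0.017 + 0.18²/2)·0.5 = -0.0770 + 0.0036 = -0.0734
d₁ = -0.0734 / 0.1273 = -0.5764 → -0.58
d₂ = d₁ − σ√T = -0.5764 − 0.1273 = -0.7037 → -0.70
Pr(exercise) under Q = N(d₂) = 0.2420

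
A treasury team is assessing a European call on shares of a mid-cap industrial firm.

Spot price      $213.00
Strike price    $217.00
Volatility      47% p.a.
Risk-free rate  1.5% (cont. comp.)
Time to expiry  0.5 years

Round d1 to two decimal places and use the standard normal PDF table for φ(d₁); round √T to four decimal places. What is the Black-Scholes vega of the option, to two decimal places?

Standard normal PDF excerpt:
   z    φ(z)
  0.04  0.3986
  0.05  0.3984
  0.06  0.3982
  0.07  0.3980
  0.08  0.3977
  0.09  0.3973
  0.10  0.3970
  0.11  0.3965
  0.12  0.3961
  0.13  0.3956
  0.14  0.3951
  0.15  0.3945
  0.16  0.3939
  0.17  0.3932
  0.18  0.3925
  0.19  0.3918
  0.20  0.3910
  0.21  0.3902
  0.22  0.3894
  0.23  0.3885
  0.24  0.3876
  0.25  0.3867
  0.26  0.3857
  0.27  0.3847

σ√T = 0.47·√0.5 = 0.3323
d₁ = [ln(213/217) + (0.015 + ½·0.47²)·0.5] / (σ√T) = (-0.0186 + 0.0627) / 0.3323 = 0.1328 ⇒ 0.13
√T = √0.5 = 0.7071
φ(d₁) = φ(0.13) = 0.3956
vega = S·φ(d₁)·√T = 213·0.3956·0.7071 = 59.5822

59.58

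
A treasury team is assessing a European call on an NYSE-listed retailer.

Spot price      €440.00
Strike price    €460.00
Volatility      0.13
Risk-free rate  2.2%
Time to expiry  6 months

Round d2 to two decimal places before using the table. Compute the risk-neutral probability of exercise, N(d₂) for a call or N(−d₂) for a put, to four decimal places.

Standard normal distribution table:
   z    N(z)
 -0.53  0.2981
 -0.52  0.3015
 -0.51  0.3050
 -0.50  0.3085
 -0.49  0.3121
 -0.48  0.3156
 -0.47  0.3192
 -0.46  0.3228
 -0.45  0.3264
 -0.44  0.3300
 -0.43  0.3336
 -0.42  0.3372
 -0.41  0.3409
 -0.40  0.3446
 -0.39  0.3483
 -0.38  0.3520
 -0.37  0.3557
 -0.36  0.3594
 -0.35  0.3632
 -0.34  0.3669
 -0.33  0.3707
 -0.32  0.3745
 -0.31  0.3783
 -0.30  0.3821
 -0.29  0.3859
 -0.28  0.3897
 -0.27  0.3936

T = 0.5;  σ√T = 0.0919
d₁ = [ln(440/460) + (0.022 + ½·0.13²)·0.5] / (σ√T) = (-0.0445 + 0.0152) / 0.0919 = -0.3179 ≈ -0.32
d₂ = -0.3179 − 0.0919 = -0.4099 ≈ -0.41
Risk-neutral Pr[S_T > K] = N(d₂) = N(-0.41) = 0.3409

0.3409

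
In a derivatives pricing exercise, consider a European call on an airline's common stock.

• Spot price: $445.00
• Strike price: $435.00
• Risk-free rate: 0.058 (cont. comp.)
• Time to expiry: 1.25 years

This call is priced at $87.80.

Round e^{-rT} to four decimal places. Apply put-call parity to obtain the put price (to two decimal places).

$47.39

exp(−rT) = exp(−0.058·1.25) = 0.9301
Put-call parity: C − P = S − K·e^(−rT) = 445 − 435·0.9301 = 445 − 404.5935 = 40.4065
P = C − (C − P) = 87.80 − (40.4065) = 47.3935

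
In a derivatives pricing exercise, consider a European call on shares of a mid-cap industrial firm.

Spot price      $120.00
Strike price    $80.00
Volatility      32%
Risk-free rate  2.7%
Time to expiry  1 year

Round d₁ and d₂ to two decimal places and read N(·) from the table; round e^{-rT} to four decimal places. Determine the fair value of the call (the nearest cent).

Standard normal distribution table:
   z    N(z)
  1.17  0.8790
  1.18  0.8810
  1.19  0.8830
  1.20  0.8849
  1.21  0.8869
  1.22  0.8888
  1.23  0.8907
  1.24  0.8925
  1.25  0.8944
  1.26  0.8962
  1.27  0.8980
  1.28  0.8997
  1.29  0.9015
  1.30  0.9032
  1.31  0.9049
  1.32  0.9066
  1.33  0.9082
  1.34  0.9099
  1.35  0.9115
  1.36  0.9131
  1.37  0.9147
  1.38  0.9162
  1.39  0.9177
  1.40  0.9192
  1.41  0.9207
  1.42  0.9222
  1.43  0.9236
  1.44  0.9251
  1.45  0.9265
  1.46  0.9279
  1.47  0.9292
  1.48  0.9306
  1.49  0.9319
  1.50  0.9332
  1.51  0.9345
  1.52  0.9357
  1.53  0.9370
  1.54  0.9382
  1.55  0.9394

$43.38

σ√T = 0.32 × 1.0000 = 0.3200
d₁ = [ln(120/80) + (0.027 + ½·0.32²)·1] / (σ√T) = (0.4055 + 0.0782) / 0.3200 = 1.5115 which rounds to 1.51
d₂ = 1.5115 − 0.3200 = 1.1915 which rounds to 1.19
exp(−rT) = exp(−0.027·1) = 0.9734
N(d₁) = N(1.51) = 0.9345;  N(d₂) = N(1.19) = 0.8830
C = 120·0.9345 − 80·0.9734·0.8830 = 112.1400 − 68.7610 = 43.3790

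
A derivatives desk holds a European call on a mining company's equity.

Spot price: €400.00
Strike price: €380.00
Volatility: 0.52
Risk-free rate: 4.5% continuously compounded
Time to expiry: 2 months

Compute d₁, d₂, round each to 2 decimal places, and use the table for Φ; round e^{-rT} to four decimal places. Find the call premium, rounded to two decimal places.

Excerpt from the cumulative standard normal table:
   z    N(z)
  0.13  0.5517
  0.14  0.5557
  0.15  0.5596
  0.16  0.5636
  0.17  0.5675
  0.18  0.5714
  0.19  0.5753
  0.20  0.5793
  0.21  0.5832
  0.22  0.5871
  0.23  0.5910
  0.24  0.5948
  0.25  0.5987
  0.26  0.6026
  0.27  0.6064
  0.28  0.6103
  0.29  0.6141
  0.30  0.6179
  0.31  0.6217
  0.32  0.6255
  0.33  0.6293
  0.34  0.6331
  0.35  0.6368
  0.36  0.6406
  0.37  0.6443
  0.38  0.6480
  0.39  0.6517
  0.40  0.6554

T = 0.1667;  σ√T = 0.2123
d₁ = [ln(400/380) + (0.045 + ½·0.52²)·0.1667] / (σ√T) = (0.0513 + 0.0300) / 0.2123 = 0.3831 which rounds to 0.38
d₂ = 0.3831 − 0.2123 = 0.1708 which rounds to 0.17
exp(−rT) = exp(−0.045·0.1667) = 0.9925
N(d₁) = N(0.38) = 0.6480;  N(d₂) = N(0.17) = 0.5675
C = 400·0.6480 − 380·0.9925·0.5675 = 259.2000 − 214.0326 = 45.1674

€45.17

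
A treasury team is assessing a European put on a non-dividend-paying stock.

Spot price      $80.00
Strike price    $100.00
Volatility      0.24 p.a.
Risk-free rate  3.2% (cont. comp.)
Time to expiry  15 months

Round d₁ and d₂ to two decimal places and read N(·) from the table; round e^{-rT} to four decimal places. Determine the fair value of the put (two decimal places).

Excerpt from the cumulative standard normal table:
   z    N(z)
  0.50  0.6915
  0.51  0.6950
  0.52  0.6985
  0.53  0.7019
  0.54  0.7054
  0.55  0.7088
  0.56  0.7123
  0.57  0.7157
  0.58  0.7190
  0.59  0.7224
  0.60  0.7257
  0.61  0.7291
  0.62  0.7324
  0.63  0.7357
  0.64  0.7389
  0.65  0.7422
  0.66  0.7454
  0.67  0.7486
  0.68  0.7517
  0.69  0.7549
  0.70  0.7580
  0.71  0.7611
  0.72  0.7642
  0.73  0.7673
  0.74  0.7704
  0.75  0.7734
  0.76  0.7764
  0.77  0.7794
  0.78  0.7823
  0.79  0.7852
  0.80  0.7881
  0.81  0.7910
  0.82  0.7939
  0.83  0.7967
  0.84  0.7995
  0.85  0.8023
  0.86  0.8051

$19.57

σ√T = 0.24 × 1.1180 = 0.2683
d₁ = [ln(80/100) + (0.032 + 0.24²/2)·1.25] / 0.2683 = [-0.2231 + 0.0760] / 0.2683 = -0.5484 which rounds to -0.55
d₂ = d₁ − σ√T = -0.5484 − 0.2683 = -0.8167 which rounds to -0.82
e^(−rT) = e^(−0.032·1.25) = 0.9608
P = 100·0.9608·N(0.82) − 80·N(0.55) = 100·0.9608·0.7939 − 80·0.7088 = 76.2779 − 56.7040 = 19.5739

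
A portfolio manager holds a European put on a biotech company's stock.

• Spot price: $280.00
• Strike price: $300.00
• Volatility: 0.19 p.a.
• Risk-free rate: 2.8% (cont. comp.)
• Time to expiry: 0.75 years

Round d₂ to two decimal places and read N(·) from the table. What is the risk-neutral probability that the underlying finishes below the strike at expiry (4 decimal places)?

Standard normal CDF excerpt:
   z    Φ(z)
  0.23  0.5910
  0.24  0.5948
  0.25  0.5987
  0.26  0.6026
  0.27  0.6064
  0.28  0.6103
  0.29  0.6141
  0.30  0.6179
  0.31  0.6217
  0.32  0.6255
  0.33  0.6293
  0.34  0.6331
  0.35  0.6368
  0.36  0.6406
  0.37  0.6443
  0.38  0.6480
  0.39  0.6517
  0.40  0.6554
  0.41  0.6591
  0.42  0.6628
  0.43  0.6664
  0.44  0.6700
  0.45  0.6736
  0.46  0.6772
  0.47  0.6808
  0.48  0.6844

0.6443

σ√T = 0.19·√0.75 = 0.1645
ln(S/K) + (r + σ²/2)T = ln(280/300) + (0.028 + 0.19²/2)·0.75 = -0.0690 + 0.0345 = -0.0345
d₁ = -0.0345 / 0.1645 = -0.2094 which rounds to -0.21
d₂ = d₁ − σ√T = -0.2094 − 0.1645 = -0.3739 which rounds to -0.37
Pr(exercise) under Q = N(−d₂) = N(0.37) = 0.6443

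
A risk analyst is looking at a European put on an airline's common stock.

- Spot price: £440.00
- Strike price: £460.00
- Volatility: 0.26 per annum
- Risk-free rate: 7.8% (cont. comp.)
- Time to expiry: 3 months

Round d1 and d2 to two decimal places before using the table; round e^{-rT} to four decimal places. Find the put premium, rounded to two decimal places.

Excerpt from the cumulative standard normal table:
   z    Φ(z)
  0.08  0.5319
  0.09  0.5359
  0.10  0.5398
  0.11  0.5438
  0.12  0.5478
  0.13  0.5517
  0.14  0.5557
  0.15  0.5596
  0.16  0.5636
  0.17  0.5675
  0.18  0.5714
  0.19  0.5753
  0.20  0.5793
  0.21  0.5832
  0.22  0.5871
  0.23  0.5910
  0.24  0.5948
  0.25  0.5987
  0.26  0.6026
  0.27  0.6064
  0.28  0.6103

σ√T = 0.26·√0.25 = 0.1300
d₁ = [ln(440/460) + (0.078 + ½·0.26²)·0.25] / (σ√T) = (-0.0445 + 0.0280) / 0.1300 = -0.1269 → -0.13
d₂ = -0.1269 − 0.1300 = -0.2569 → -0.26
exp(−rT) = exp(−0.078·0.25) = 0.9807
N(−d₂) = N(0.26) = 0.6026;  N(−d₁) = N(0.13) = 0.5517
P = 460·0.9807·0.6026 − 440·0.5517 = 271.8461 − 242.7480 = 29.0981

£29.10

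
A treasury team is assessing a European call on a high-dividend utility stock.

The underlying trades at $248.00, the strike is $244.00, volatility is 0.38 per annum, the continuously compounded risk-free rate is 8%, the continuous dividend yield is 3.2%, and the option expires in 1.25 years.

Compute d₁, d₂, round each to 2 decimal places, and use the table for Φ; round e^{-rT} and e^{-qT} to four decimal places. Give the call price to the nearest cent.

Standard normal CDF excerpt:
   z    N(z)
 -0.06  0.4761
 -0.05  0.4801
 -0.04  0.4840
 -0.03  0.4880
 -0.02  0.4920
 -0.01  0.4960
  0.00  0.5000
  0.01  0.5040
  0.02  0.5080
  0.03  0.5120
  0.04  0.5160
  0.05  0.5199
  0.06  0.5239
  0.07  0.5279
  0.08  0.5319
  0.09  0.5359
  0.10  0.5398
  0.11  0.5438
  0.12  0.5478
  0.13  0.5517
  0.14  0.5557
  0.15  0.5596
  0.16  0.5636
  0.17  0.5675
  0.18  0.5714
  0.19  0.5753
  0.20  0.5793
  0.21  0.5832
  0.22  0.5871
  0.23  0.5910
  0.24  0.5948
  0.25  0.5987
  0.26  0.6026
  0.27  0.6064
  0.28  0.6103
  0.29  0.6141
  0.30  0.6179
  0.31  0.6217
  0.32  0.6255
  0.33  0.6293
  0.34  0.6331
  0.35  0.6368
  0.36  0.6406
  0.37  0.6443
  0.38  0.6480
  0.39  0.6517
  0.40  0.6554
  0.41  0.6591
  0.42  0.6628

σ√T = 0.38·√1.25 = 0.4249
ln(S/K) + (r − q + σ²/2)T = ln(248/244) + (0.08 − 0.032 + 0.38²/2)·1.25 = 0.0163 + 0.1502 = 0.1665
d₁ = 0.1665 / 0.4249 = 0.3919 ≈ 0.39
d₂ = d₁ − σ√T = 0.3919 − 0.4249 = -0.0329 ≈ -0.03
e^(−qT) = e^(−0.032·1.25) = 0.9608;  e^(−rT) = e^(−0.08·1.25) = 0.9048
C = 248·0.9608·N(0.39) − 244·0.9048·N(-0.03) = 248·0.9608·0.6517 − 244·0.9048·0.4880 = 155.2860 − 107.7363 = 47.5497

$47.55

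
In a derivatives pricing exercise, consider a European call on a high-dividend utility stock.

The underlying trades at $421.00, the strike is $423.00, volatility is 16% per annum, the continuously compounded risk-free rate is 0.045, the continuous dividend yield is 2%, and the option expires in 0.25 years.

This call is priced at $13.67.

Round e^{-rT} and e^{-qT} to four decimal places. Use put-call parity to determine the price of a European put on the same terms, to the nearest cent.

e^(−qT) = e^(−0.02·0.25) = 0.9950;  e^(−rT) = e^(−0.045·0.25) = 0.9888
Put-call parity: C − P = S·e^(−qT) − K·e^(−rT) = 421·0.9950 − 423·0.9888 = 418.8950 − 418.2624 = 0.6326
P = C − (C − P) = 13.67 − (0.6326) = 13.0374

$13.04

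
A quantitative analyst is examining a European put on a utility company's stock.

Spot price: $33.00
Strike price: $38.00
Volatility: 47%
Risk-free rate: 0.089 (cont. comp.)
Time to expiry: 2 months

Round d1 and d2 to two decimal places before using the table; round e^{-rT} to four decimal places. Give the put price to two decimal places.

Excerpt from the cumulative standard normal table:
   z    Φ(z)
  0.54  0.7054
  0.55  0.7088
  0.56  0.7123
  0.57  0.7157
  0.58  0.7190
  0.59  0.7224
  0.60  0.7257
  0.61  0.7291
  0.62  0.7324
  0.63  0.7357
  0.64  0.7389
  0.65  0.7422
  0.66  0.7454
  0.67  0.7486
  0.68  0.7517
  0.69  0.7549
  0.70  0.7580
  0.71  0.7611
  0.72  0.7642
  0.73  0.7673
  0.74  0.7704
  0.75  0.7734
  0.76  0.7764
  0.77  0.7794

$5.45

σ√T = 0.47 × 0.4082 = 0.1919
d₁ = [ln(33/38) + (0.089 + 0.47²/2)·0.1667] / 0.1919 = [-0.1411 + 0.0332] / 0.1919 = -0.5620 → -0.56
d₂ = d₁ − σ√T = -0.5620 − 0.1919 = -0.7539 → -0.75
exp(−rT) = exp(−0.089·0.1667) = 0.9853
P = 38·0.9853·N(0.75) − 33·N(0.56) = 38·0.9853·0.7734 − 33·0.7123 = 28.9572 − 23.5059 = 5.4513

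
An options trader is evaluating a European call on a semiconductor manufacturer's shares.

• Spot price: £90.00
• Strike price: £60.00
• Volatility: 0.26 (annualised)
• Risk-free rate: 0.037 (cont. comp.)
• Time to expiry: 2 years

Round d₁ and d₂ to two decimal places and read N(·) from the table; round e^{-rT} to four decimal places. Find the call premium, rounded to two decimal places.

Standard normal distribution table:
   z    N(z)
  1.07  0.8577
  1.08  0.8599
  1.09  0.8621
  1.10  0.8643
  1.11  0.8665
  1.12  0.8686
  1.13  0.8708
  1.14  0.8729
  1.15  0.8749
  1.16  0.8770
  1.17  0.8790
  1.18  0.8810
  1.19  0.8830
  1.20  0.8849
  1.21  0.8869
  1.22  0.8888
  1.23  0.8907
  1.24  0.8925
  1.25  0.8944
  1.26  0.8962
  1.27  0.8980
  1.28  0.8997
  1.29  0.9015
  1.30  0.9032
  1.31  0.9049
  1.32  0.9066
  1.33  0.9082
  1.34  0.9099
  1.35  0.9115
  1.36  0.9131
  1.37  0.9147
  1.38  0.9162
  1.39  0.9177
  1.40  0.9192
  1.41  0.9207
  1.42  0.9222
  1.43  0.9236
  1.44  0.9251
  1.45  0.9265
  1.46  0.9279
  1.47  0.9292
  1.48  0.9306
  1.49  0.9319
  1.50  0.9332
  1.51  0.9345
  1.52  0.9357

£35.47

T = 2;  σ√T = 0.3677
d₁ = [ln(90/60) + (0.037 + 0.26²/2)·2] / 0.3677 = [0.4055 + 0.1416] / 0.3677 = 1.4878 ≈ 1.49
d₂ = d₁ − σ√T = 1.4878 − 0.3677 = 1.1201 ≈ 1.12
exp(−rT) = exp(−0.037·2) = 0.9287
C = 90·N(1.49) − 60·0.9287·N(1.12) = 90·0.9319 − 60·0.9287·0.8686 = 83.8710 − 48.4001 = 35.4709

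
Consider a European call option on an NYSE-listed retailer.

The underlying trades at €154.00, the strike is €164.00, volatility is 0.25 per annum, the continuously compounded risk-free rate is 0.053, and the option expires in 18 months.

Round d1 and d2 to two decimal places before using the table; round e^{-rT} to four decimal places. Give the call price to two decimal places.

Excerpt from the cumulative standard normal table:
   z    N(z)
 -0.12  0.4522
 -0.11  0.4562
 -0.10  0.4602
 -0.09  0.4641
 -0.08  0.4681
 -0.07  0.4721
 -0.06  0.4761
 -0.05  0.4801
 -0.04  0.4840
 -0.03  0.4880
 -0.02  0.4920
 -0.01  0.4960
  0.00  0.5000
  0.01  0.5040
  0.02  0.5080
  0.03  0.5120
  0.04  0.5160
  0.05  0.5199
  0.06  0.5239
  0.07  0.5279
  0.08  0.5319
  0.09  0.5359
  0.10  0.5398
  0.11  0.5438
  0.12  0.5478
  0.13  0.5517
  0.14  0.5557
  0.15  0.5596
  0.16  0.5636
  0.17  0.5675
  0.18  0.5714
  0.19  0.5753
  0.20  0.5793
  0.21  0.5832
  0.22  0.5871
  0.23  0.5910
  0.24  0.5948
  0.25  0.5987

€20.11

σ√T = 0.25 × 1.2247 = 0.3062
d₁ = [ln(154/164) + (0.053 + 0.25²/2)·1.5] / 0.3062 = [-0.0629 + 0.1264] / 0.3062 = 0.2073 → 0.21
d₂ = d₁ − σ√T = 0.2073 − 0.3062 = -0.0989 → -0.10
exp(−rT) = exp(−0.053·1.5) = 0.9236
N(d₁) = N(0.21) = 0.5832;  N(d₂) = N(-0.10) = 0.4602
C = 154·0.5832 − 164·0.9236·0.4602 = 89.8128 − 69.7067 = 20.1061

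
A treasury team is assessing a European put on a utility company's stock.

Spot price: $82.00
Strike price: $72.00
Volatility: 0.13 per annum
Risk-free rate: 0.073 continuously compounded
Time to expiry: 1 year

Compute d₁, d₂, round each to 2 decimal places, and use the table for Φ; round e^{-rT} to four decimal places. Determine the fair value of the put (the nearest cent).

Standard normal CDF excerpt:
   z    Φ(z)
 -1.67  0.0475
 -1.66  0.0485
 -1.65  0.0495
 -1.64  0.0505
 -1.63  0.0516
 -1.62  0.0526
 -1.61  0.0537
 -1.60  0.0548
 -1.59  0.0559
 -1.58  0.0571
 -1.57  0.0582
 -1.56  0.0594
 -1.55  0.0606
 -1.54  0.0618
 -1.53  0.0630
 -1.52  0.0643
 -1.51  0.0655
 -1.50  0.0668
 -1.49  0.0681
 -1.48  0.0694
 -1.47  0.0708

$0.24

T = 1;  σ√T = 0.1300
ln(S/K) + (r + σ²/2)T = ln(82/72) + (0.073 + 0.13²/2)·1 = 0.1301 + 0.0814 = 0.2115
d₁ = 0.2115 / 0.1300 = 1.6269 ⇒ 1.63
d₂ = d₁ − σ√T = 1.6269 − 0.1300 = 1.4969 ⇒ 1.50
exp(−rT) = exp(−0.073·1) = 0.9296
P = 72·0.9296·N(-1.50) − 82·N(-1.63) = 72·0.9296·0.0668 − 82·0.0516 = 4.4710 − 4.2312 = 0.2398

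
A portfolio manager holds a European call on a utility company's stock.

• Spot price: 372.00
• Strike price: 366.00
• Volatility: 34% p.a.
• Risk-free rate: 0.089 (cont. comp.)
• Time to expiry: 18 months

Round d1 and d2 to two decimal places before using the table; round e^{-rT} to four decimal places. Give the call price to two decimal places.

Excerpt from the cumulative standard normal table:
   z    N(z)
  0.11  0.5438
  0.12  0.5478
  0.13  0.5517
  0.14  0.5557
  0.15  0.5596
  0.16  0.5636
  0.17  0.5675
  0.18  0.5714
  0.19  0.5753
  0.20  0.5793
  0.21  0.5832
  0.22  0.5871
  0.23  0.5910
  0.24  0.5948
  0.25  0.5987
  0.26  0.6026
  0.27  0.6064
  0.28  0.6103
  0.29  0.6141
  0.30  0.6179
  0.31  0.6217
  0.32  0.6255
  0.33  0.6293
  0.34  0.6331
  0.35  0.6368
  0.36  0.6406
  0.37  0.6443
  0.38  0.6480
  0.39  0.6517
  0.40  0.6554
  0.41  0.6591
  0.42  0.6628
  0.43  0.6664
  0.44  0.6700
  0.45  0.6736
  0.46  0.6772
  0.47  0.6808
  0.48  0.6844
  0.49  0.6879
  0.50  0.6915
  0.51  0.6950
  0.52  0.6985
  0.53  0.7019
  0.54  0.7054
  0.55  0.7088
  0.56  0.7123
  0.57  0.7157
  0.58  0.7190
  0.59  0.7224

87.03

σ√T = 0.34 × 1.2247 = 0.4164
ln(S/K) + (r + σ²/2)T = ln(372/366) + (0.089 + 0.34²/2)·1.5 = 0.0163 + 0.2202 = 0.2365
d₁ = 0.2365 / 0.4164 = 0.5679 ≈ 0.57
d₂ = d₁ − σ√T = 0.5679 − 0.4164 = 0.1514 ≈ 0.15
e^(−rT) = e^(−0.089·1.5) = 0.8750
N(d₁) = N(0.57) = 0.7157;  N(d₂) = N(0.15) = 0.5596
C = 372·0.7157 − 366·0.8750·0.5596 = 266.2404 − 179.2119 = 87.0285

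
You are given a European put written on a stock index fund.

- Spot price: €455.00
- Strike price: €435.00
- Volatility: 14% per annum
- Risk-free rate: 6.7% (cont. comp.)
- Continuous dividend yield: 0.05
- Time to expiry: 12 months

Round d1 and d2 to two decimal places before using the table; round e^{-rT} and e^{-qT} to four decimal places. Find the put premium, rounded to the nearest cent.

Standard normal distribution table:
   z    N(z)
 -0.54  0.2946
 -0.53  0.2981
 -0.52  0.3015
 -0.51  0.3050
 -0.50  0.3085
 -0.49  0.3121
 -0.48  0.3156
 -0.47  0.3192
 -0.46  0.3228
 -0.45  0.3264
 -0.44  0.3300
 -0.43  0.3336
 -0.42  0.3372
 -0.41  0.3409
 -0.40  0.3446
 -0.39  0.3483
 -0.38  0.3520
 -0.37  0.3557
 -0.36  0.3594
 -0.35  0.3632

€12.70

T = 1;  σ√T = 0.1400
d₁ = [ln(455/435) + (0.067 − 0.05 + 0.14²/2)·1] / 0.1400 = [0.0450 + 0.0268] / 0.1400 = 0.5125 which rounds to 0.51
d₂ = d₁ − σ√T = 0.5125 − 0.1400 = 0.3725 which rounds to 0.37
e^(−qT) = e^(−0.05·1) = 0.9512;  e^(−rT) = e^(−0.067·1) = 0.9352
P = 435·0.9352·N(-0.37) − 455·0.9512·N(-0.51) = 435·0.9352·0.3557 − 455·0.9512·0.3050 = 144.7030 − 132.0028 = 12.7002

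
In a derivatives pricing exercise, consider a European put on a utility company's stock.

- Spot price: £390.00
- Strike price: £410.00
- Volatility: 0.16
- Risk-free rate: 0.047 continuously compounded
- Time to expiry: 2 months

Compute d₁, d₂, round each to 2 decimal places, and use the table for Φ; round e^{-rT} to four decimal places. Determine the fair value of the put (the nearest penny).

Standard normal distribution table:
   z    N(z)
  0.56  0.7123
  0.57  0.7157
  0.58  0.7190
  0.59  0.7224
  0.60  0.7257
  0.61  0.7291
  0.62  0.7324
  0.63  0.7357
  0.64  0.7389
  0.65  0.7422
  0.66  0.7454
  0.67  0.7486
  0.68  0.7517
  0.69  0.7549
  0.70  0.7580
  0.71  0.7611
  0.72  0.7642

£21.44

σ√T = 0.16 × 0.4082 = 0.0653
d₁ = [ln(390/410) + (0.047 + ½·0.16²)·0.1667] / (σ√T) = (-0.0500 + 0.0100) / 0.0653 = -0.6130 which rounds to -0.61
d₂ = -0.6130 − 0.0653 = -0.6784 which rounds to -0.68
e^(−rT) = e^(−0.047·0.1667) = 0.9922
N(−d₂) = N(0.68) = 0.7517;  N(−d₁) = N(0.61) = 0.7291
P = 410·0.9922·0.7517 − 390·0.7291 = 305.7931 − 284.3490 = 21.4441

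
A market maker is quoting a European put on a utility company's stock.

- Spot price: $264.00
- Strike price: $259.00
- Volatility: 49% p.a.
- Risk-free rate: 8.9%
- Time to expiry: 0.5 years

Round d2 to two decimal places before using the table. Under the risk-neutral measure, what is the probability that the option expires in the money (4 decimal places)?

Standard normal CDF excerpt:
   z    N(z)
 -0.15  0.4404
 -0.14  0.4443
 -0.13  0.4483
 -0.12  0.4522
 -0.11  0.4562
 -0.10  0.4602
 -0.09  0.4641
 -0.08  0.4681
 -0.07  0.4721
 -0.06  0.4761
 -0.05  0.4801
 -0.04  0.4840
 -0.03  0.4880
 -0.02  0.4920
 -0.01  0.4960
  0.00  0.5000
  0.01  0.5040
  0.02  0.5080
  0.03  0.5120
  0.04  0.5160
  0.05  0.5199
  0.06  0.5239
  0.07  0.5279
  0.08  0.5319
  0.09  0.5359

0.4960

T = 0.5;  σ√T = 0.3465
d₁ = [ln(264/259) + (0.089 + 0.49²/2)·0.5] / 0.3465 = [0.0191 + 0.1045] / 0.3465 = 0.3569 which rounds to 0.36
d₂ = d₁ − σ√T = 0.3569 − 0.3465 = 0.0104 which rounds to 0.01
Risk-neutral Pr[S_T < K] = N(−d₂) = N(-0.01) = 0.4960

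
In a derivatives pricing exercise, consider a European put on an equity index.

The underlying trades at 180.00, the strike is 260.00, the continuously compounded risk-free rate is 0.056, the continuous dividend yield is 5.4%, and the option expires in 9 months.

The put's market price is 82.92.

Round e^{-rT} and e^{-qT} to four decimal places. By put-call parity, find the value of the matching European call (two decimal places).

6.46

exp(−qT) = exp(−0.054·0.75) = 0.9603;  exp(−rT) = exp(−0.056·0.75) = 0.9589
Put-call parity: C − P = S·e^(−qT) − K·e^(−rT) = 180·0.9603 − 260·0.9589 = 172.8540 − 249.3140 = -76.4600
C = P + (C − P) = 82.92 + (-76.4600) = 6.4600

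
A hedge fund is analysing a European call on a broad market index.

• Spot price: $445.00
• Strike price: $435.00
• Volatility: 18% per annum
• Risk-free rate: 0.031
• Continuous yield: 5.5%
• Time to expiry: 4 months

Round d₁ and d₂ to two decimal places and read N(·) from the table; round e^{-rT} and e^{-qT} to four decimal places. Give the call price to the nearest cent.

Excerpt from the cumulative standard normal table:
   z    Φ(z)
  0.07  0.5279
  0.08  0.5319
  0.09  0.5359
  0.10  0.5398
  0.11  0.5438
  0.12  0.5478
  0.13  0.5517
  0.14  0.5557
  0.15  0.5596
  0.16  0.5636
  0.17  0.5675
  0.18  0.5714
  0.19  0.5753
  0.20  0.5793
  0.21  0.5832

σ√T = 0.18·√0.3333 = 0.1039
ln(S/K) + (r − q + σ²/2)T = ln(445/435) + (0.031 − 0.055 + 0.18²/2)·0.3333 = 0.0227 − 0.0026 = 0.0201
d₁ = 0.0201 / 0.1039 = 0.1937 ⇒ 0.19
d₂ = d₁ − σ√T = 0.1937 − 0.1039 = 0.0898 ⇒ 0.09
exp(−qT) = exp(−0.055·0.3333) = 0.9818;  exp(−rT) = exp(−0.031·0.3333) = 0.9897
C = 445·0.9818·N(0.19) − 435·0.9897·N(0.09) = 445·0.9818·0.5753 − 435·0.9897·0.5359 = 251.3491 − 230.7154 = 20.6337

$20.63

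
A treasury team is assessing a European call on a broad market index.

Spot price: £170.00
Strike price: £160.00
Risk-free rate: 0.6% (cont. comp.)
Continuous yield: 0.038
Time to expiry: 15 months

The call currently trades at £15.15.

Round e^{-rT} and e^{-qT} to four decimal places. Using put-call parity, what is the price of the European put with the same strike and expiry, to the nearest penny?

£11.84

exp(−qT) = exp(−0.038·1.25) = 0.9536;  exp(−rT) = exp(−0.006·1.25) = 0.9925
Put-call parity: C − P = S·e^(−qT) − K·e^(−rT) = 170·0.9536 − 160·0.9925 = 162.1120 − 158.8000 = 3.3120
P = C − (C − P) = 15.15 − (3.3120) = 11.8380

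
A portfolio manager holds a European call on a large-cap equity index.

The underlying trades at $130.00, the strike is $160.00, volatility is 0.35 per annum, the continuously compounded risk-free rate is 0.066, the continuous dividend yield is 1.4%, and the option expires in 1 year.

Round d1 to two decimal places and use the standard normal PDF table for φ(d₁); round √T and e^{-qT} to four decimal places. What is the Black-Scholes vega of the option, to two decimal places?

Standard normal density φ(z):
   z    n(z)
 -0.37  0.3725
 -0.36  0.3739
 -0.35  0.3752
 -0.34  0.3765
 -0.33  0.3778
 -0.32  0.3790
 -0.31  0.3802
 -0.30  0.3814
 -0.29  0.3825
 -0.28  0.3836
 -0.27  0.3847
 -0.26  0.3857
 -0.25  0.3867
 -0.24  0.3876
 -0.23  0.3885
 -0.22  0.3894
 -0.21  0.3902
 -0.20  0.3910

49.32

T = 1;  σ√T = 0.3500
d₁ = [ln(130/160) + (0.066 − 0.014 + 0.35²/2)·1] / 0.3500 = [-0.2076 + 0.1132] / 0.3500 = -0.2697 → -0.27
√T = √1 = 1.0000
φ(d₁) = φ(-0.27) = 0.3847
e^(−qT) = e^(−0.014·1) = 0.9861
vega = S·e^(−qT)·φ(d₁)·√T = 130·0.9861·0.3847·1.0000 = 49.3158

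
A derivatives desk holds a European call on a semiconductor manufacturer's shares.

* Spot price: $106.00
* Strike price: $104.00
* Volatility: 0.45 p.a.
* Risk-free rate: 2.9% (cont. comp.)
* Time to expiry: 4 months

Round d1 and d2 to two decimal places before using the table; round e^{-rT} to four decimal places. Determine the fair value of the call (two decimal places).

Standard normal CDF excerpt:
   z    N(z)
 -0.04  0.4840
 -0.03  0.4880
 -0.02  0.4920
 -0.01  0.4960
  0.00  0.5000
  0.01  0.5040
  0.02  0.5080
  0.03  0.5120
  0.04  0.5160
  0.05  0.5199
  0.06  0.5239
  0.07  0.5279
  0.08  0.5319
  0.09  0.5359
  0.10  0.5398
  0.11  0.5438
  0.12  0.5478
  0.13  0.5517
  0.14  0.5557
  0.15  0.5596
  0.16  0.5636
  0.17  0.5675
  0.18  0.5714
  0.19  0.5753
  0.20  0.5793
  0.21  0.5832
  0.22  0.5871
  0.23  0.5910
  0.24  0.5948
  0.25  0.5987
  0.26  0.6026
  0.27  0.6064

$12.37

σ√T = 0.45 × 0.5774 = 0.2598
ln(S/K) + (r + σ²/2)T = ln(106/104) + (0.029 + 0.45²/2)·0.3333 = 0.0190 + 0.0434 = 0.0625
d₁ = 0.0625 / 0.2598 = 0.2404 ≈ 0.24
d₂ = d₁ − σ√T = 0.2404 − 0.2598 = -0.0194 ≈ -0.02
e^(−rT) = e^(−0.029·0.3333) = 0.9904
C = 106·N(0.24) − 104·0.9904·N(-0.02) = 106·0.5948 − 104·0.9904·0.4920 = 63.0488 − 50.6768 = 12.3720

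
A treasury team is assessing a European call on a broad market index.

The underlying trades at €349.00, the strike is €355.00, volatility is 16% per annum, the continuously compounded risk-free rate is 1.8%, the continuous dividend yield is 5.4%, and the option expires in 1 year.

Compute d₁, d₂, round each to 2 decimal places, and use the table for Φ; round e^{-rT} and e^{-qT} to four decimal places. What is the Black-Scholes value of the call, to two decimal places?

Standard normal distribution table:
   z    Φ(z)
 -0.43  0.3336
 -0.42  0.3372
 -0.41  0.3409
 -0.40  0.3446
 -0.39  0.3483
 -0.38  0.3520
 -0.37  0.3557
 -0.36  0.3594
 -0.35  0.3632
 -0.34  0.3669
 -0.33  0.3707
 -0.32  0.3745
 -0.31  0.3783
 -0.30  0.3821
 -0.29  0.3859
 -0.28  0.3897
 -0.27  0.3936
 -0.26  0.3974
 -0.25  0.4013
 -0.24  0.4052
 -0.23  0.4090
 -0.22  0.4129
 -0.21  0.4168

€13.82

T = 1;  σ√T = 0.1600
d₁ = [ln(349/355) + (0.018 − 0.054 + ½·0.16²)·1] / (σ√T) = (-0.0170 − 0.0232) / 0.1600 = -0.2515 ≈ -0.25
d₂ = -0.2515 − 0.1600 = -0.4115 ≈ -0.41
e^(−qT) = e^(−0.054·1) = 0.9474;  e^(−rT) = e^(−0.018·1) = 0.9822
C = 349·0.9474·N(-0.25) − 355·0.9822·N(-0.41) = 349·0.9474·0.4013 − 355·0.9822·0.3409 = 132.6869 − 118.8654 = 13.8215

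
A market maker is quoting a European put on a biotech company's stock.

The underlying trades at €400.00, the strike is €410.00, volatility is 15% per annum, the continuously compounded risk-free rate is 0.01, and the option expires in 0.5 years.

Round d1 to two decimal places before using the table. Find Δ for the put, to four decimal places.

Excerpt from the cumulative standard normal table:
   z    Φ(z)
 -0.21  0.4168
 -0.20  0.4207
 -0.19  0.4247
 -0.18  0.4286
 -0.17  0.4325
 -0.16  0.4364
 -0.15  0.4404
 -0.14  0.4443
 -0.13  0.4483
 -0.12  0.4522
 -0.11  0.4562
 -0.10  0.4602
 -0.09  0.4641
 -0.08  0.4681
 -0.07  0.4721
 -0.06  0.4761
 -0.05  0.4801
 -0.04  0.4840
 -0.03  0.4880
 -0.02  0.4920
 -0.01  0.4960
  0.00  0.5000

σ√T = 0.15·√0.5 = 0.1061
d₁ = [ln(400/410) + (0.01 + 0.15²/2)·0.5] / 0.1061 = [-0.0247 + 0.0106] / 0.1061 = -0.1326 which rounds to -0.13
N(d₁) = N(-0.13) = 0.4483
Δ_put = N(d₁) − 1 = 0.4483 − 1 = -0.5517

-0.5517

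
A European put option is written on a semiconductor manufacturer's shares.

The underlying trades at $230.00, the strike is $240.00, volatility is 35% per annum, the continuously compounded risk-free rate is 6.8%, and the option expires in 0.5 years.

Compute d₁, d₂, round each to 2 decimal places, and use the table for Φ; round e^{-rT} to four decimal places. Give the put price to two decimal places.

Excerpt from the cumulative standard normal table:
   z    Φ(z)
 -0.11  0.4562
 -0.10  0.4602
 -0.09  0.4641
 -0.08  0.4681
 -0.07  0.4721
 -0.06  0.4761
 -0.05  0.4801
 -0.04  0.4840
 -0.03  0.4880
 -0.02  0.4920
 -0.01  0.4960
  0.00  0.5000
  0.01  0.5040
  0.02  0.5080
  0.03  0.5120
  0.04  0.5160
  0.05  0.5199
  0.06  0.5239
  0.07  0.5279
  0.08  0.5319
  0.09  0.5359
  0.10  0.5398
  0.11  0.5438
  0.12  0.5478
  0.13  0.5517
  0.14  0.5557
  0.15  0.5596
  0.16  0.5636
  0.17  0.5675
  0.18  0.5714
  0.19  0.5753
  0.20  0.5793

$24.00

σ√T = 0.35 × 0.7071 = 0.2475
d₁ = [ln(230/240) + (0.068 + 0.35²/2)·0.5] / 0.2475 = [-0.0426 + 0.0646] / 0.2475 = 0.0892 → 0.09
d₂ = d₁ − σ√T = 0.0892 − 0.2475 = -0.1583 → -0.16
e^(−rT) = e^(−0.068·0.5) = 0.9666
N(−d₂) = N(0.16) = 0.5636;  N(−d₁) = N(-0.09) = 0.4641
P = 240·0.9666·0.5636 − 230·0.4641 = 130.7462 − 106.7430 = 24.0032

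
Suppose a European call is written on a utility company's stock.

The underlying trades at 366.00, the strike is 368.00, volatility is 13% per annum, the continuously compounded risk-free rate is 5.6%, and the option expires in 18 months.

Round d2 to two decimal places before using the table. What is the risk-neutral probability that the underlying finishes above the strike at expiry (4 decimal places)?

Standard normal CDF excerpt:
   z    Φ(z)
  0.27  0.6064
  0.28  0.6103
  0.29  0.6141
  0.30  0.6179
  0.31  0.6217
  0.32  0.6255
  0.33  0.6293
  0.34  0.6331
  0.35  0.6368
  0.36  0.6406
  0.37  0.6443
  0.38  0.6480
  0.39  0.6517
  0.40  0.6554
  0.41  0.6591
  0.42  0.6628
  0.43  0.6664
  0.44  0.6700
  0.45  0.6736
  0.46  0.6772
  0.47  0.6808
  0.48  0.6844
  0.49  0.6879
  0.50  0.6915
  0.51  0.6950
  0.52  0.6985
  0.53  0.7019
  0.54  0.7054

0.6591

T = 1.5;  σ√T = 0.1592
d₁ = [ln(366/368) + (0.056 + ½·0.13²)·1.5] / (σ√T) = (-0.0054 + 0.0967) / 0.1592 = 0.5730 ≈ 0.57
d₂ = 0.5730 − 0.1592 = 0.4137 ≈ 0.41
Pr(exercise) under Q = N(d₂) = 0.6591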